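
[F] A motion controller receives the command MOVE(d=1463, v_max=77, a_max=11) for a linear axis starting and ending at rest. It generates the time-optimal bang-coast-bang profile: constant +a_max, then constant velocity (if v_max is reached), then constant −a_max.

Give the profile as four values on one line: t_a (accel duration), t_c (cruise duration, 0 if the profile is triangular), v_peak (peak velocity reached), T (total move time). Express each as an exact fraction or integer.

(v_max)²/a_max = 77²/11 = 539
1463 ≥ 539 → trapezoidal
t_a = 77/11 = 7; v_peak = 77
d_cruise = 1463 − 539 = 924; t_c = 924/77 = 12
T = 2·7 + 12 = 26

t_a=7 t_c=12 v_peak=77 T=26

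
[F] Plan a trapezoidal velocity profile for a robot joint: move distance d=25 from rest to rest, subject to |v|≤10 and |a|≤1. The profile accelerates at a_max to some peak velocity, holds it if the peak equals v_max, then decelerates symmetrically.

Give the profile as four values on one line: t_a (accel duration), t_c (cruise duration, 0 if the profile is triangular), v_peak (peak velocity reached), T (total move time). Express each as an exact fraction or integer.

t_a=5 t_c=0 v_peak=5 T=10

vₘ²/aₘ = 10²/1 = 100
25 < 100 → triangular
v_peak = √(25·1) = √25 = 5
t_a = 5/1 = 5; t_c = 0
T = 2·5 = 10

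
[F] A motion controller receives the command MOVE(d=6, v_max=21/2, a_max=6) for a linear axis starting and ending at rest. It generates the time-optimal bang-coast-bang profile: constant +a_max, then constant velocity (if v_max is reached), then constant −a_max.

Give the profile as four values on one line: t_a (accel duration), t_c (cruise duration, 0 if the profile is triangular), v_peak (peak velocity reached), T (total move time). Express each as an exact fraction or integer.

(v_max)²/a_max = (21/2)²/6 = 147/8
6 < 147/8 → triangular
v_peak = √(6·6) = √36 = 6
t_a = 6/6 = 1; t_c = 0
T = 2·1 = 2

t_a=1 t_c=0 v_peak=6 T=2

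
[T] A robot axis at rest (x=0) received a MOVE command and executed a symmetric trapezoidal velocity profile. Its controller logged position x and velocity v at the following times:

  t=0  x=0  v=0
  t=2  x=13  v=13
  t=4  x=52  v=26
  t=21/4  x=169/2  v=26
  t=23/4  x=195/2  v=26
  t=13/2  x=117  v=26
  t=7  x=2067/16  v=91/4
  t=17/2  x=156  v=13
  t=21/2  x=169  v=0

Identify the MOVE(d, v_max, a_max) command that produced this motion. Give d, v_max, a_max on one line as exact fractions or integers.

d=169 v_max=26 a_max=13/2

final state: t=21/2, x=169, v=0 → d = 169
a_max = (13−0)/(2−0) = 13/2
max v = 26 over t∈[4,13/2] → v_max = 26
check: 26·(4+5/2) = 169 ✓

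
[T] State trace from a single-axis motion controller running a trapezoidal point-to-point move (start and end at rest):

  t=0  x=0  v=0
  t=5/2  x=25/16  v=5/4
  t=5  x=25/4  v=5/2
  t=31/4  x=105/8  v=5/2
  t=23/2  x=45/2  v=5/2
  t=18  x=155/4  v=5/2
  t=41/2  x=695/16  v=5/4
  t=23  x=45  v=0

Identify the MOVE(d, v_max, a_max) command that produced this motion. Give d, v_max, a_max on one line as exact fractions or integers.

d=45 v_max=5/2 a_max=1/2

final state: t=23, x=45, v=0 → d = 45
a_max = (5/4−0)/(5/2−0) = 1/2
max v = 5/2 over t∈[5,18] → v_max = 5/2
check: 5/2·(5+13) = 45 ✓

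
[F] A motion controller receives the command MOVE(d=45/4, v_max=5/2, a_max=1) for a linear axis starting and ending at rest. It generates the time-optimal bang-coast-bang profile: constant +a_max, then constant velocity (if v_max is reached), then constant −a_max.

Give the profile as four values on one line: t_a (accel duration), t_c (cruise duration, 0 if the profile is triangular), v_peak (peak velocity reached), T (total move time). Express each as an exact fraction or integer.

t_a=5/2 t_c=2 v_peak=5/2 T=7

v_max²/a_max = (5/2)²/1 = 25/4
45/4 ≥ 25/4 so v_max reached
t_a = (5/2)/1 = 5/2; v_peak = 5/2
d_cruise = 45/4 − 25/4 = 5; t_c = 5/(5/2) = 2
T = 2·5/2 + 2 = 7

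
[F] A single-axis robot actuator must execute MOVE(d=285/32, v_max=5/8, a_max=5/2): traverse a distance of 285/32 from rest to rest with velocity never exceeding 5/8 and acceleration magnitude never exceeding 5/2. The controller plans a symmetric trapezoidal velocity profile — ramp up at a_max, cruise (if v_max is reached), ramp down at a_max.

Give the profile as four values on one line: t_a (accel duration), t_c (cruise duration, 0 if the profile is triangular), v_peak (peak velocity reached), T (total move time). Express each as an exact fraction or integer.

(v_max)²/a_max = (5/8)²/(5/2) = 5/32
285/32 ≥ 5/32 ⇒ cruise phase
t_a = (5/8)/(5/2) = 1/4; v_peak = 5/8
d_cruise = 285/32 − 5/32 = 35/4; t_c = (35/4)/(5/8) = 14
T = 2·1/4 + 14 = 29/2

t_a=1/4 t_c=14 v_peak=5/8 T=29/2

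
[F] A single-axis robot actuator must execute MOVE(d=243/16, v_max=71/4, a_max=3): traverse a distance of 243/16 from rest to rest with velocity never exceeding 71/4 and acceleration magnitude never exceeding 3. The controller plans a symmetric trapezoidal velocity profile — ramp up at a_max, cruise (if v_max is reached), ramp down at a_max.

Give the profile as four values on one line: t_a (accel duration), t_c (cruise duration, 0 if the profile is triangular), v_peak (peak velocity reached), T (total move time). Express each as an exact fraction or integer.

vₘ²/aₘ = (71/4)²/3 = 5041/48
243/16 < 5041/48 ⇒ no cruise
v_peak = √(243/16·3) = √(729/16) = 27/4
t_a = (27/4)/3 = 9/4; t_c = 0
T = 2·9/4 = 9/2

t_a=9/4 t_c=0 v_peak=27/4 T=9/2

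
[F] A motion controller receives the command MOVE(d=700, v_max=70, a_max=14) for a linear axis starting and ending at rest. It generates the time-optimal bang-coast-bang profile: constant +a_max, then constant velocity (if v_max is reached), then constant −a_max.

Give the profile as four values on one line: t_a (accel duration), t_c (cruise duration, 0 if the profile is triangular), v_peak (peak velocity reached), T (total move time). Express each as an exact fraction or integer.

t_a=5 t_c=5 v_peak=70 T=15

(v_max)²/a_max = 70²/14 = 350
700 ≥ 350 ⇒ cruise phase
t_a = 70/14 = 5; v_peak = 70
d_cruise = 700 − 350 = 350; t_c = 350/70 = 5
T = 2·5 + 5 = 15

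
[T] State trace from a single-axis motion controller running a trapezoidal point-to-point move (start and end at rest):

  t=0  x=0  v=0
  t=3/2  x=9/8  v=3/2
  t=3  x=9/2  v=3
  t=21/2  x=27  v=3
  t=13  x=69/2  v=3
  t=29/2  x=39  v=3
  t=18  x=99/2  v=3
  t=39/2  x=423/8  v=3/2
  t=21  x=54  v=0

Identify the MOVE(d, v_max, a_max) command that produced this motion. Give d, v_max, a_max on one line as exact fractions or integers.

d=54 v_max=3 a_max=1

final state: t=21, x=54, v=0 → d = 54
a_max = (3/2−0)/(3/2−0) = 1
max v = 3 over t∈[3,18] → v_max = 3
check: 3·(3+15) = 54 ✓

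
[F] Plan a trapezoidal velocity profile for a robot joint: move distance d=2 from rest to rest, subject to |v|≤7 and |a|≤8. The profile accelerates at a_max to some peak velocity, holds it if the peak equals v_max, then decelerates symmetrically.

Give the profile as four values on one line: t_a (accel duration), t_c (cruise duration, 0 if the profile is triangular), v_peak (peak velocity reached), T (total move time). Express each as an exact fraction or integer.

t_a=1/2 t_c=0 v_peak=4 T=1

vₘ²/aₘ = 7²/8 = 49/8
2 < 49/8 so t_c = 0
v_peak = √(2·8) = √16 = 4
t_a = 4/8 = 1/2; t_c = 0
T = 2·1/2 = 1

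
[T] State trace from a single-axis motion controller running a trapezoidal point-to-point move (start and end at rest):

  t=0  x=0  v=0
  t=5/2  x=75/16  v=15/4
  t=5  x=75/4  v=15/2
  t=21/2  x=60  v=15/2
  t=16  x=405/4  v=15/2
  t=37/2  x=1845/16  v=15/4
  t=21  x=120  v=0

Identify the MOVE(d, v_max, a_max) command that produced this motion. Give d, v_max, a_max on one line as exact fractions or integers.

d=120 v_max=15/2 a_max=3/2

final state: t=21, x=120, v=0 → d = 120
a_max = (15/4−0)/(5/2−0) = 3/2
max v = 15/2 over t∈[5,16] → v_max = 15/2
check: 15/2·(5+11) = 120 ✓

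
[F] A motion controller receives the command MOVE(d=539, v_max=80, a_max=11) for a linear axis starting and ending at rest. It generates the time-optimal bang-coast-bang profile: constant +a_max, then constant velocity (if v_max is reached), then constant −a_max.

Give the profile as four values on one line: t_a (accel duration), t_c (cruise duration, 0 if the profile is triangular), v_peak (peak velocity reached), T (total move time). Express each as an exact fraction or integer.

v_max²/a_max = 80²/11 = 6400/11
539 < 6400/11 so t_c = 0
v_peak = √(539·11) = √5929 = 77
t_a = 77/11 = 7; t_c = 0
T = 2·7 = 14

t_a=7 t_c=0 v_peak=77 T=14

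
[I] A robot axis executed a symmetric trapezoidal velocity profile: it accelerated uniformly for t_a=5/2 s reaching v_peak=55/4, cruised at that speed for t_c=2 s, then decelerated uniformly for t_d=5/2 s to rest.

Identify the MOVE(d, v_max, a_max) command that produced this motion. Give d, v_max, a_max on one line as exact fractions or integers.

d=495/8 v_max=55/4 a_max=11/2

a_max = (55/4)/(5/2) = 11/2
d_a = ½·55/4·5/2 = 275/16; d_c = 55/4·2 = 55/2
d = 2·275/16 + 55/2 = 495/8
t_c = 2 > 0 ⇒ limit active, v_max = 55/4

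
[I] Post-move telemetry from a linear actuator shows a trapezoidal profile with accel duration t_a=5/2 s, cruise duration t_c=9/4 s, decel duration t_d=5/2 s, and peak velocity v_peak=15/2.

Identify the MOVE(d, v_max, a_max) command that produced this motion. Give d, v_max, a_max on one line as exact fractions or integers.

a_max = (15/2)/(5/2) = 3
d_a = ½·15/2·5/2 = 75/8; d_c = 15/2·9/4 = 135/8
d = 2·75/8 + 135/8 = 285/8
t_c = 9/4 > 0 → v_max = v_peak = 15/2

d=285/8 v_max=15/2 a_max=3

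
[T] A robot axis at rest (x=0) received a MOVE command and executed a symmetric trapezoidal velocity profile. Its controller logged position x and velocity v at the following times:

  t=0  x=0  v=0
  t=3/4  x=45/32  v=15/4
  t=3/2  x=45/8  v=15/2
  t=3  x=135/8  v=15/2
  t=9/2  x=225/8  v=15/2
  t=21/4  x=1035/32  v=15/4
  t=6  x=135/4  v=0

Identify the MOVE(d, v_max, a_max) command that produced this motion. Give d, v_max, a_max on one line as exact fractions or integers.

final state: t=6, x=135/4, v=0 → d = 135/4
a_max = (15/4−0)/(3/4−0) = 5
max v = 15/2 over t∈[3/2,9/2] → v_max = 15/2
check: 15/2·(3/2+3) = 135/4 ✓

d=135/4 v_max=15/2 a_max=5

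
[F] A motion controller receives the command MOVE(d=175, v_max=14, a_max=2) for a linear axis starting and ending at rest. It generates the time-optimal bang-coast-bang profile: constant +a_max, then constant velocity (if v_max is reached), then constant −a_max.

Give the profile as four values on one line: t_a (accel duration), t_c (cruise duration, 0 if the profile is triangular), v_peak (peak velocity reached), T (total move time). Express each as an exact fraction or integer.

vₘ²/aₘ = 14²/2 = 98
175 ≥ 98 so v_max reached
t_a = 14/2 = 7; v_peak = 14
d_cruise = 175 − 98 = 77; t_c = 77/14 = 11/2
T = 2·7 + 11/2 = 39/2

t_a=7 t_c=11/2 v_peak=14 T=39/2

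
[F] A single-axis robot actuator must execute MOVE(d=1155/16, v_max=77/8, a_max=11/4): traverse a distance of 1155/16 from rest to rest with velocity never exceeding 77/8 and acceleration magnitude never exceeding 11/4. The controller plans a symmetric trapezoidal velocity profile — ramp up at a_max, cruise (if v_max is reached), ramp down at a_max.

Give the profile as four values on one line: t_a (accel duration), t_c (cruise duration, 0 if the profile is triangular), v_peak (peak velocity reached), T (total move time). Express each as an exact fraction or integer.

t_a=7/2 t_c=4 v_peak=77/8 T=11

v_max²/a_max = (77/8)²/(11/4) = 539/16
1155/16 ≥ 539/16 so v_max reached
t_a = (77/8)/(11/4) = 7/2; v_peak = 77/8
d_cruise = 1155/16 − 539/16 = 77/2; t_c = (77/2)/(77/8) = 4
T = 2·7/2 + 4 = 11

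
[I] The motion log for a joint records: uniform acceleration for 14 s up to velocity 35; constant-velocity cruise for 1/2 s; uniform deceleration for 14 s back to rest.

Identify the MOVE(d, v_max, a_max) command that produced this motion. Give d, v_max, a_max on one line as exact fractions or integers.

d=1015/2 v_max=35 a_max=5/2

a_max = 35/14 = 5/2
d_a = ½·35·14 = 245; d_c = 35·1/2 = 35/2
d = 2·245 + 35/2 = 1015/2
t_c = 1/2 > 0 → v_max = v_peak = 35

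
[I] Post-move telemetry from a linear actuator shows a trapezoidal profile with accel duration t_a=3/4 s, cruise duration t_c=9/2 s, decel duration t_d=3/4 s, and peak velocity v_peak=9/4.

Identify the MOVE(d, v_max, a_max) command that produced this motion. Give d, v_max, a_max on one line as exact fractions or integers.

d=189/16 v_max=9/4 a_max=3

a_max = (9/4)/(3/4) = 3
d_a = ½·9/4·3/4 = 27/32; d_c = 9/4·9/2 = 81/8
d = 2·27/32 + 81/8 = 189/16
t_c = 9/2 > 0 so v_max = 9/4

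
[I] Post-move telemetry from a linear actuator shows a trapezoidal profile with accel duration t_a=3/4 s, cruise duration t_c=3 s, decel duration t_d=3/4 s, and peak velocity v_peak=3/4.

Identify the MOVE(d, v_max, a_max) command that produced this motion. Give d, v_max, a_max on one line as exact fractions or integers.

d=45/16 v_max=3/4 a_max=1

a_max = (3/4)/(3/4) = 1
d_a = ½·3/4·3/4 = 9/32; d_c = 3/4·3 = 9/4
d = 2·9/32 + 9/4 = 45/16
t_c = 3 > 0 ⇒ limit active, v_max = 3/4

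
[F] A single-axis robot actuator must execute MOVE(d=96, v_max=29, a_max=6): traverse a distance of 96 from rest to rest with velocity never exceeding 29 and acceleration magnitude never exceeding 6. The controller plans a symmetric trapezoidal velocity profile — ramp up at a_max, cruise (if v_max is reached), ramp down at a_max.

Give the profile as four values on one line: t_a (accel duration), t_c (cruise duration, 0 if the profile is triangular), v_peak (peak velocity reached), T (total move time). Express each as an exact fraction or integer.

v_max²/a_max = 29²/6 = 841/6
96 < 841/6 ⇒ no cruise
v_peak = √(96·6) = √576 = 24
t_a = 24/6 = 4; t_c = 0
T = 2·4 = 8

t_a=4 t_c=0 v_peak=24 T=8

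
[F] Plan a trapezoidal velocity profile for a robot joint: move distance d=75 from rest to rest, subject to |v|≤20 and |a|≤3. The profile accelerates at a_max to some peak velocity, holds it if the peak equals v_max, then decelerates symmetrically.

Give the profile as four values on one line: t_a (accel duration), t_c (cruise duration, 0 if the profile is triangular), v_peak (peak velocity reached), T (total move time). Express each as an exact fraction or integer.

vₘ²/aₘ = 20²/3 = 400/3
75 < 400/3 ⇒ no cruise
v_peak = √(75·3) = √225 = 15
t_a = 15/3 = 5; t_c = 0
T = 2·5 = 10

t_a=5 t_c=0 v_peak=15 T=10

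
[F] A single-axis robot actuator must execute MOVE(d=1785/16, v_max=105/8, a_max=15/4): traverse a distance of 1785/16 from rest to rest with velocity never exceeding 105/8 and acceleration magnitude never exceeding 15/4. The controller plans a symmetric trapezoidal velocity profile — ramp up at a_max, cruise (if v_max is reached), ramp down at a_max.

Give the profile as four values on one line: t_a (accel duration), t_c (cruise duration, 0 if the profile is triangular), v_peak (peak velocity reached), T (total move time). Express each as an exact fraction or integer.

vₘ²/aₘ = (105/8)²/(15/4) = 735/16
1785/16 ≥ 735/16 ⇒ cruise phase
t_a = (105/8)/(15/4) = 7/2; v_peak = 105/8
d_cruise = 1785/16 − 735/16 = 525/8; t_c = (525/8)/(105/8) = 5
T = 2·7/2 + 5 = 12

t_a=7/2 t_c=5 v_peak=105/8 T=12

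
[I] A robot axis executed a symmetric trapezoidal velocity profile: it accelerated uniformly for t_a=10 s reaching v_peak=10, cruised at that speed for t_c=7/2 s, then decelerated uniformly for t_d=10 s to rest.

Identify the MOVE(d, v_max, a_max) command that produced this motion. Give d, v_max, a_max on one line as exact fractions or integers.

a_max = 10/10 = 1
d_a = ½·10·10 = 50; d_c = 10·7/2 = 35
d = 2·50 + 35 = 135
t_c = 7/2 > 0 ⇒ limit active, v_max = 10

d=135 v_max=10 a_max=1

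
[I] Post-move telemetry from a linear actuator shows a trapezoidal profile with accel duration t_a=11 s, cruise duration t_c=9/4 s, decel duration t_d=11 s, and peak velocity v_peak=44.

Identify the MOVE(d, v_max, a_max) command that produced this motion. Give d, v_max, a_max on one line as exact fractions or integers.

a_max = 44/11 = 4
d_a = ½·44·11 = 242; d_c = 44·9/4 = 99
d = 2·242 + 99 = 583
t_c = 9/4 > 0 → v_max = v_peak = 44

d=583 v_max=44 a_max=4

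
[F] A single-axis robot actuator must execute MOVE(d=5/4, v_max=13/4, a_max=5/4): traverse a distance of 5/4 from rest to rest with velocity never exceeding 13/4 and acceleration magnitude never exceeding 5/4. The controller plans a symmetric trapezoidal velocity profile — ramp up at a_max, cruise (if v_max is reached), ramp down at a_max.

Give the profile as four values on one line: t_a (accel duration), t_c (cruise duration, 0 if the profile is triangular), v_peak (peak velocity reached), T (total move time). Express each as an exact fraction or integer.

v_max²/a_max = (13/4)²/(5/4) = 169/20
5/4 < 169/20 so t_c = 0
v_peak = √(5/4·5/4) = √(25/16) = 5/4
t_a = (5/4)/(5/4) = 1; t_c = 0
T = 2·1 = 2

t_a=1 t_c=0 v_peak=5/4 T=2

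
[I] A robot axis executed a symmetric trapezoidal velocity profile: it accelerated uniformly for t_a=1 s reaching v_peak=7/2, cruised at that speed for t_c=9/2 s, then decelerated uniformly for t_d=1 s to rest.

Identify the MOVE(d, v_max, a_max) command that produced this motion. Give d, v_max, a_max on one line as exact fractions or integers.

d=77/4 v_max=7/2 a_max=7/2

a_max = (7/2)/1 = 7/2
d_a = ½·7/2·1 = 7/4; d_c = 7/2·9/2 = 63/4
d = 2·7/4 + 63/4 = 77/4
t_c = 9/2 > 0 ⇒ limit active, v_max = 7/2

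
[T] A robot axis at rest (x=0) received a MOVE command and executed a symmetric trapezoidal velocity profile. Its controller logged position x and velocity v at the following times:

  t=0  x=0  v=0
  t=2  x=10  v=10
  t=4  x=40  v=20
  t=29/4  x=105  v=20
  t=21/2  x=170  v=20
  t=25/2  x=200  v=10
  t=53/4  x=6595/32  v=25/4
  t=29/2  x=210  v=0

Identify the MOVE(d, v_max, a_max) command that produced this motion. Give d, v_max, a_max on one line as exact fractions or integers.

final state: t=29/2, x=210, v=0 → d = 210
a_max = (10−0)/(2−0) = 5
max v = 20 over t∈[4,21/2] → v_max = 20
check: 20·(4+13/2) = 210 ✓

d=210 v_max=20 a_max=5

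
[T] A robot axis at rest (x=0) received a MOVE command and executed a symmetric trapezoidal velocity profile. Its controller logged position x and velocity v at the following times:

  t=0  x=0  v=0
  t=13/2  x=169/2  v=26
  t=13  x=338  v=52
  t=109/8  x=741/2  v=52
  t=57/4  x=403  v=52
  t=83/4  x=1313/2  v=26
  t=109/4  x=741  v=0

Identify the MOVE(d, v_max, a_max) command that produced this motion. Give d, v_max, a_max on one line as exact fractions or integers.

d=741 v_max=52 a_max=4

final state: t=109/4, x=741, v=0 → d = 741
a_max = (26−0)/(13/2−0) = 4
max v = 52 over t∈[13,57/4] → v_max = 52
check: 52·(13+5/4) = 741 ✓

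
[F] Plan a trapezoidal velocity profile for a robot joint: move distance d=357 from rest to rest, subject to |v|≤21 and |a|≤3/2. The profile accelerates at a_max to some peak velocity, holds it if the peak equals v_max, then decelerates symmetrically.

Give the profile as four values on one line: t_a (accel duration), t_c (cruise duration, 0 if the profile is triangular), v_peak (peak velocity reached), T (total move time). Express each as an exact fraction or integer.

t_a=14 t_c=3 v_peak=21 T=31

v_max²/a_max = 21²/(3/2) = 294
357 ≥ 294 ⇒ cruise phase
t_a = 21/(3/2) = 14; v_peak = 21
d_cruise = 357 − 294 = 63; t_c = 63/21 = 3
T = 2·14 + 3 = 31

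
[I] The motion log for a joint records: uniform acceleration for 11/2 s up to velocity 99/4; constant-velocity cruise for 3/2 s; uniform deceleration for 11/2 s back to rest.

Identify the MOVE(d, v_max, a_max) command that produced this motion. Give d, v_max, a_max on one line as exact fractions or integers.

a_max = (99/4)/(11/2) = 9/2
d_a = ½·99/4·11/2 = 1089/16; d_c = 99/4·3/2 = 297/8
d = 2·1089/16 + 297/8 = 693/4
t_c = 3/2 > 0 ⇒ limit active, v_max = 99/4

d=693/4 v_max=99/4 a_max=9/2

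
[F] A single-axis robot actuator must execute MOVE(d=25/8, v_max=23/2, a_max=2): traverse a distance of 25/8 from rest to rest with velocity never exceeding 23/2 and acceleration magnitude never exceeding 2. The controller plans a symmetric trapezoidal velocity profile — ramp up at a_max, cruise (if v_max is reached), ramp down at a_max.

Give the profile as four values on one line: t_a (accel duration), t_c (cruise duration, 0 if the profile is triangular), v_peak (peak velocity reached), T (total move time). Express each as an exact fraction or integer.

vₘ²/aₘ = (23/2)²/2 = 529/8
25/8 < 529/8 → triangular
v_peak = √(25/8·2) = √(25/4) = 5/2
t_a = (5/2)/2 = 5/4; t_c = 0
T = 2·5/4 = 5/2

t_a=5/4 t_c=0 v_peak=5/2 T=5/2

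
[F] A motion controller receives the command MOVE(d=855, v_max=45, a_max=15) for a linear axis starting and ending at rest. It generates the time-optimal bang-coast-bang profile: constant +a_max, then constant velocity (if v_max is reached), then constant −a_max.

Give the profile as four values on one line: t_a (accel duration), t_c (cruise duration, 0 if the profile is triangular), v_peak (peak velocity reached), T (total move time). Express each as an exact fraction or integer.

t_a=3 t_c=16 v_peak=45 T=22

(v_max)²/a_max = 45²/15 = 135
855 ≥ 135 ⇒ cruise phase
t_a = 45/15 = 3; v_peak = 45
d_cruise = 855 − 135 = 720; t_c = 720/45 = 16
T = 2·3 + 16 = 22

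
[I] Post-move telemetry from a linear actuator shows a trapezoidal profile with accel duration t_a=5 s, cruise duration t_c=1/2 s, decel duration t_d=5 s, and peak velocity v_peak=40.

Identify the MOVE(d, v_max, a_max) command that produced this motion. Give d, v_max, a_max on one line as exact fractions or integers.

d=220 v_max=40 a_max=8

a_max = 40/5 = 8
d_a = ½·40·5 = 100; d_c = 40·1/2 = 20
d = 2·100 + 20 = 220
t_c = 1/2 > 0 ⇒ limit active, v_max = 40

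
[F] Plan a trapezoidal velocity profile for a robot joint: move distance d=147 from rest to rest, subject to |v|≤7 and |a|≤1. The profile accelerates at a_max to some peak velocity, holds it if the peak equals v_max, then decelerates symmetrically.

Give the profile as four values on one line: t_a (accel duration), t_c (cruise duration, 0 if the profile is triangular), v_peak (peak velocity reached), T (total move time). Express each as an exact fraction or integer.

t_a=7 t_c=14 v_peak=7 T=28

vₘ²/aₘ = 7²/1 = 49
147 ≥ 49 ⇒ cruise phase
t_a = 7/1 = 7; v_peak = 7
d_cruise = 147 − 49 = 98; t_c = 98/7 = 14
T = 2·7 + 14 = 28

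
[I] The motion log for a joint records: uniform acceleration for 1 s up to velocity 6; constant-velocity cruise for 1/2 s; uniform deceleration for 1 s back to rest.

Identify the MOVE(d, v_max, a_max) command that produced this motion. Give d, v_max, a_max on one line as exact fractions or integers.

d=9 v_max=6 a_max=6

a_max = 6/1 = 6
d_a = ½·6·1 = 3; d_c = 6·1/2 = 3
d = 2·3 + 3 = 9
t_c = 1/2 > 0 ⇒ limit active, v_max = 6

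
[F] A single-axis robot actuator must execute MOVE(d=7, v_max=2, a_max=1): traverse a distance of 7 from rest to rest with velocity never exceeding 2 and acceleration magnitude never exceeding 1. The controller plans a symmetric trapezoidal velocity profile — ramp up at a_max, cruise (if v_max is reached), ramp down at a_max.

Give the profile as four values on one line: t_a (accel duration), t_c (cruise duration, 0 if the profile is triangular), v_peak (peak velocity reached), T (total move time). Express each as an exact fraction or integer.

(v_max)²/a_max = 2²/1 = 4
7 ≥ 4 ⇒ cruise phase
t_a = 2/1 = 2; v_peak = 2
d_cruise = 7 − 4 = 3; t_c = 3/2
T = 2·2 + 3/2 = 11/2

t_a=2 t_c=3/2 v_peak=2 T=11/2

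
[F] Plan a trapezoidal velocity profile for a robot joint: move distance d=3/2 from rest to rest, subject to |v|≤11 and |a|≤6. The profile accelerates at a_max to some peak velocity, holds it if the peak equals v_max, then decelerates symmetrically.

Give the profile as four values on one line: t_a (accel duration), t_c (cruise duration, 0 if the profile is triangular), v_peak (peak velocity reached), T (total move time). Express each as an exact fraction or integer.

t_a=1/2 t_c=0 v_peak=3 T=1

v_max²/a_max = 11²/6 = 121/6
3/2 < 121/6 → triangular
v_peak = √(3/2·6) = √9 = 3
t_a = 3/6 = 1/2; t_c = 0
T = 2·1/2 = 1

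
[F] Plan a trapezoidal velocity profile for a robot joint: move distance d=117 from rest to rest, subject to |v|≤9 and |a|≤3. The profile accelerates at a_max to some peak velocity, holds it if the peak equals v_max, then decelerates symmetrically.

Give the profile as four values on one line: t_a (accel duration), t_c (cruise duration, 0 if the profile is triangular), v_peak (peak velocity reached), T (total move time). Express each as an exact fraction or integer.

t_a=3 t_c=10 v_peak=9 T=16

(v_max)²/a_max = 9²/3 = 27
117 ≥ 27 so v_max reached
t_a = 9/3 = 3; v_peak = 9
d_cruise = 117 − 27 = 90; t_c = 90/9 = 10
T = 2·3 + 10 = 16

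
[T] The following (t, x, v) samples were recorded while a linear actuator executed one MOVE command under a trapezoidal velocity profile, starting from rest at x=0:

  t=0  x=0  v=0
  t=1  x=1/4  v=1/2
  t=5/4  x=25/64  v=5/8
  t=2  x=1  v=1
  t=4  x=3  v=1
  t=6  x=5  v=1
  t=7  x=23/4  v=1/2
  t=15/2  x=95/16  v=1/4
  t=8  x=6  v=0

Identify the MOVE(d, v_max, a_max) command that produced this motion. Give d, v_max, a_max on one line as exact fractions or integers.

final state: t=8, x=6, v=0 → d = 6
a_max = (1/2−0)/(1−0) = 1/2
max v = 1 over t∈[2,6] → v_max = 1
check: 1·(2+4) = 6 ✓

d=6 v_max=1 a_max=1/2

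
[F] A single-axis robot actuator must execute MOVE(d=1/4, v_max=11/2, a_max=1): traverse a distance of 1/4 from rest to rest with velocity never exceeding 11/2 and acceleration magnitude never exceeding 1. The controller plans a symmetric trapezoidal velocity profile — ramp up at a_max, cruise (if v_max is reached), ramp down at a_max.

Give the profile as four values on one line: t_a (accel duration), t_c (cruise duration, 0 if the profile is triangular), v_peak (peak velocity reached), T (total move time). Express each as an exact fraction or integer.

t_a=1/2 t_c=0 v_peak=1/2 T=1

vₘ²/aₘ = (11/2)²/1 = 121/4
1/4 < 121/4 so t_c = 0
v_peak = √(1/4·1) = √(1/4) = 1/2
t_a = (1/2)/1 = 1/2; t_c = 0
T = 2·1/2 = 1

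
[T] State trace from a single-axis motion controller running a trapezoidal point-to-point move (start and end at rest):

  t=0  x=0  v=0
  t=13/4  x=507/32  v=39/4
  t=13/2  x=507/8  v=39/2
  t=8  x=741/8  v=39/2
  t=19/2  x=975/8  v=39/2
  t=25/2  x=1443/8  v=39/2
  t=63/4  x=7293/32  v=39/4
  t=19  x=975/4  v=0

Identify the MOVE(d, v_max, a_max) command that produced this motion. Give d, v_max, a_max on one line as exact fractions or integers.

d=975/4 v_max=39/2 a_max=3

final state: t=19, x=975/4, v=0 → d = 975/4
a_max = (39/4−0)/(13/4−0) = 3
max v = 39/2 over t∈[13/2,25/2] → v_max = 39/2
check: 39/2·(13/2+6) = 975/4 ✓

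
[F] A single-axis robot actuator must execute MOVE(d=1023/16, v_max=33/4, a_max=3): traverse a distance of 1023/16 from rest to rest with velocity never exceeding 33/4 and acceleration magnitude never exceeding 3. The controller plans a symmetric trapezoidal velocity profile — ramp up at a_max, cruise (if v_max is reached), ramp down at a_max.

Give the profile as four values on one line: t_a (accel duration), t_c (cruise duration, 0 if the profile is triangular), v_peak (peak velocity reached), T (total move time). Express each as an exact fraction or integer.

vₘ²/aₘ = (33/4)²/3 = 363/16
1023/16 ≥ 363/16 so v_max reached
t_a = (33/4)/3 = 11/4; v_peak = 33/4
d_cruise = 1023/16 − 363/16 = 165/4; t_c = (165/4)/(33/4) = 5
T = 2·11/4 + 5 = 21/2

t_a=11/4 t_c=5 v_peak=33/4 T=21/2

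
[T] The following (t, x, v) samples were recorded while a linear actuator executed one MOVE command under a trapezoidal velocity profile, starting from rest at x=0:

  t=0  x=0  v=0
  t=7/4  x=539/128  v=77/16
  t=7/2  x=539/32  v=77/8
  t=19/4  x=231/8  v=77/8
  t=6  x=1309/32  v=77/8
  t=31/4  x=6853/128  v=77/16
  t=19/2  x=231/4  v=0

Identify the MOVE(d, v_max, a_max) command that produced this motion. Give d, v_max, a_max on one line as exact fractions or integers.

final state: t=19/2, x=231/4, v=0 → d = 231/4
a_max = (77/16−0)/(7/4−0) = 11/4
max v = 77/8 over t∈[7/2,6] → v_max = 77/8
check: 77/8·(7/2+5/2) = 231/4 ✓

d=231/4 v_max=77/8 a_max=11/4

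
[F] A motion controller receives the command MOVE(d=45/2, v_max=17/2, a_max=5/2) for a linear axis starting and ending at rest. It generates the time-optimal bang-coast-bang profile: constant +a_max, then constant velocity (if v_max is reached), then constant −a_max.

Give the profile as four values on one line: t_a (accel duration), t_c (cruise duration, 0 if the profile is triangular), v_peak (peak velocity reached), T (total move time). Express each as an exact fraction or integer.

(v_max)²/a_max = (17/2)²/(5/2) = 289/10
45/2 < 289/10 → triangular
v_peak = √(45/2·5/2) = √(225/4) = 15/2
t_a = (15/2)/(5/2) = 3; t_c = 0
T = 2·3 = 6

t_a=3 t_c=0 v_peak=15/2 T=6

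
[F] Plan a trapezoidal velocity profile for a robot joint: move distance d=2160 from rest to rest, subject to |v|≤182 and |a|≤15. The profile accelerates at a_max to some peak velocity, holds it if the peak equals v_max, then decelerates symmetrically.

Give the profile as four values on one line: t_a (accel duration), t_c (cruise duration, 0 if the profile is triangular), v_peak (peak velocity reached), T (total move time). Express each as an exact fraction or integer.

v_max²/a_max = 182²/15 = 33124/15
2160 < 33124/15 → triangular
v_peak = √(2160·15) = √32400 = 180
t_a = 180/15 = 12; t_c = 0
T = 2·12 = 24

t_a=12 t_c=0 v_peak=180 T=24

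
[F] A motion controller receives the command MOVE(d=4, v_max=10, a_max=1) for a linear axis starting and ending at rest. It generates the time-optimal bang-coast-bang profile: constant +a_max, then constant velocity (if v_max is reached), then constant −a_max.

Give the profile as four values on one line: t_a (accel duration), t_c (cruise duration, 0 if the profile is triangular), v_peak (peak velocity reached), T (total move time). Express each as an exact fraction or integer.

vₘ²/aₘ = 10²/1 = 100
4 < 100 → triangular
v_peak = √(4·1) = √4 = 2
t_a = 2/1 = 2; t_c = 0
T = 2·2 = 4

t_a=2 t_c=0 v_peak=2 T=4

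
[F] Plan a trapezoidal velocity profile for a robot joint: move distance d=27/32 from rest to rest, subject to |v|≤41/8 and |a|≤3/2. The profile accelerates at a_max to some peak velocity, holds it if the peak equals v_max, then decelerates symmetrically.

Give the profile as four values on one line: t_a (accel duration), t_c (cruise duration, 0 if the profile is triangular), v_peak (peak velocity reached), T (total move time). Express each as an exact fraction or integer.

t_a=3/4 t_c=0 v_peak=9/8 T=3/2

vₘ²/aₘ = (41/8)²/(3/2) = 1681/96
27/32 < 1681/96 so t_c = 0
v_peak = √(27/32·3/2) = √(81/64) = 9/8
t_a = (9/8)/(3/2) = 3/4; t_c = 0
T = 2·3/4 = 3/2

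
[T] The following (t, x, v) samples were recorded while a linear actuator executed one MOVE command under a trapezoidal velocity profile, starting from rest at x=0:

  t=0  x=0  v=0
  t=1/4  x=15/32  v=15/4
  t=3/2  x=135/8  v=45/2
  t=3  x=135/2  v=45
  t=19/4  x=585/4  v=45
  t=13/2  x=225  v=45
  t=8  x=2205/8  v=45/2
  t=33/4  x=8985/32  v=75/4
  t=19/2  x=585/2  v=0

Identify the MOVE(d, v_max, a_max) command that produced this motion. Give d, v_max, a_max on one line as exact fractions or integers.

final state: t=19/2, x=585/2, v=0 → d = 585/2
a_max = (15/4−0)/(1/4−0) = 15
max v = 45 over t∈[3,13/2] → v_max = 45
check: 45·(3+7/2) = 585/2 ✓

d=585/2 v_max=45 a_max=15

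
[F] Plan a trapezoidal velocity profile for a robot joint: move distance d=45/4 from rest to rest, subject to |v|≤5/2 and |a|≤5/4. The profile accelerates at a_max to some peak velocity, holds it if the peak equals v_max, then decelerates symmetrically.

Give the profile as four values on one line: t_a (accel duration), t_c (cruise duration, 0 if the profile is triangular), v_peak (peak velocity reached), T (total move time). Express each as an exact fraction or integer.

vₘ²/aₘ = (5/2)²/(5/4) = 5
45/4 ≥ 5 so v_max reached
t_a = (5/2)/(5/4) = 2; v_peak = 5/2
d_cruise = 45/4 − 5 = 25/4; t_c = (25/4)/(5/2) = 5/2
T = 2·2 + 5/2 = 13/2

t_a=2 t_c=5/2 v_peak=5/2 T=13/2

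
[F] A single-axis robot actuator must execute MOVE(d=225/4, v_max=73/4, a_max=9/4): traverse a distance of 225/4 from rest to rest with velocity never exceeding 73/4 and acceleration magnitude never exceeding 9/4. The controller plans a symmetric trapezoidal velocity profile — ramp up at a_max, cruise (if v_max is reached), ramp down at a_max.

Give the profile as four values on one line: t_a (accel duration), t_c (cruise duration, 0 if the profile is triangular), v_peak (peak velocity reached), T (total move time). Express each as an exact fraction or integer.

v_max²/a_max = (73/4)²/(9/4) = 5329/36
225/4 < 5329/36 so t_c = 0
v_peak = √(225/4·9/4) = √(2025/16) = 45/4
t_a = (45/4)/(9/4) = 5; t_c = 0
T = 2·5 = 10

t_a=5 t_c=0 v_peak=45/4 T=10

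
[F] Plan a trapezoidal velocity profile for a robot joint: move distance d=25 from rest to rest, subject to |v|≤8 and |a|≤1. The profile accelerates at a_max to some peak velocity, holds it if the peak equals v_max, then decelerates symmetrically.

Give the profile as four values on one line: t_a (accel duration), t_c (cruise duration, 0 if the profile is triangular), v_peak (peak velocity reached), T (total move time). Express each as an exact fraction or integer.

(v_max)²/a_max = 8²/1 = 64
25 < 64 ⇒ no cruise
v_peak = √(25·1) = √25 = 5
t_a = 5/1 = 5; t_c = 0
T = 2·5 = 10

t_a=5 t_c=0 v_peak=5 T=10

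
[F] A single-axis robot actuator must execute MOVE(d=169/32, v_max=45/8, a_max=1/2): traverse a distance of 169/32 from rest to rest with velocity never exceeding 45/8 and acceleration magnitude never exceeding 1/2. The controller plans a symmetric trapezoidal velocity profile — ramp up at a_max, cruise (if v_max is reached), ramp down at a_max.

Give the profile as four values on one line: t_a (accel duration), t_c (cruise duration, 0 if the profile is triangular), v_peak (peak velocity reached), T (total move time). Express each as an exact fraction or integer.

t_a=13/4 t_c=0 v_peak=13/8 T=13/2

v_max²/a_max = (45/8)²/(1/2) = 2025/32
169/32 < 2025/32 ⇒ no cruise
v_peak = √(169/32·1/2) = √(169/64) = 13/8
t_a = (13/8)/(1/2) = 13/4; t_c = 0
T = 2·13/4 = 13/2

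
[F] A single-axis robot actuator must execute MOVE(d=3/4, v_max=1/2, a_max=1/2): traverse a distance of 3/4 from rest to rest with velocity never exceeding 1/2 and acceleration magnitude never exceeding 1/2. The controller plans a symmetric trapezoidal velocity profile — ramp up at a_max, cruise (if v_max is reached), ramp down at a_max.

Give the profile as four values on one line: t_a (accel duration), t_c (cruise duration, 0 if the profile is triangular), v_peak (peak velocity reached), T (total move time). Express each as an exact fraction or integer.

t_a=1 t_c=1/2 v_peak=1/2 T=5/2

vₘ²/aₘ = (1/2)²/(1/2) = 1/2
3/4 ≥ 1/2 → trapezoidal
t_a = (1/2)/(1/2) = 1; v_peak = 1/2
d_cruise = 3/4 − 1/2 = 1/4; t_c = (1/4)/(1/2) = 1/2
T = 2·1 + 1/2 = 5/2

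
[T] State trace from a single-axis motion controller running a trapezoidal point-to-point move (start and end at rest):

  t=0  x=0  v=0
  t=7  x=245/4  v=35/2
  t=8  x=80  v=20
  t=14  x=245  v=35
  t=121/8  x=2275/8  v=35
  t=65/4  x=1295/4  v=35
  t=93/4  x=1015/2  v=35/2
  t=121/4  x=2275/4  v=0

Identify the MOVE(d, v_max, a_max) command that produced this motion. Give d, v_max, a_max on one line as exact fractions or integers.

d=2275/4 v_max=35 a_max=5/2

final state: t=121/4, x=2275/4, v=0 → d = 2275/4
a_max = (35/2−0)/(7−0) = 5/2
max v = 35 over t∈[14,65/4] → v_max = 35
check: 35·(14+9/4) = 2275/4 ✓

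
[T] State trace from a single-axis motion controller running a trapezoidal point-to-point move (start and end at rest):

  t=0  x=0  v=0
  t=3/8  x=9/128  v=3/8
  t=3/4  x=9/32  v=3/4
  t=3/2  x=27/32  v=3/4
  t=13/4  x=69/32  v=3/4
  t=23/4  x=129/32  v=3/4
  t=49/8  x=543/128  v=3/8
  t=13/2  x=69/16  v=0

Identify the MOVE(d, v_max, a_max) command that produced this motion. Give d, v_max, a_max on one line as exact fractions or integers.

d=69/16 v_max=3/4 a_max=1

final state: t=13/2, x=69/16, v=0 → d = 69/16
a_max = (3/8−0)/(3/8−0) = 1
max v = 3/4 over t∈[3/4,23/4] → v_max = 3/4
check: 3/4·(3/4+5) = 69/16 ✓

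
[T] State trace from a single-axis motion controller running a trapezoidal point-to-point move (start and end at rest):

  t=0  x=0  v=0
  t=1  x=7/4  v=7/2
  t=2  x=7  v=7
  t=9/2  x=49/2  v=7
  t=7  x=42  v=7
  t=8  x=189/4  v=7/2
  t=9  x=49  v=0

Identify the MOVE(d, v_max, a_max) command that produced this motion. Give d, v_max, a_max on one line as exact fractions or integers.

d=49 v_max=7 a_max=7/2

final state: t=9, x=49, v=0 → d = 49
a_max = (7/2−0)/(1−0) = 7/2
max v = 7 over t∈[2,7] → v_max = 7
check: 7·(2+5) = 49 ✓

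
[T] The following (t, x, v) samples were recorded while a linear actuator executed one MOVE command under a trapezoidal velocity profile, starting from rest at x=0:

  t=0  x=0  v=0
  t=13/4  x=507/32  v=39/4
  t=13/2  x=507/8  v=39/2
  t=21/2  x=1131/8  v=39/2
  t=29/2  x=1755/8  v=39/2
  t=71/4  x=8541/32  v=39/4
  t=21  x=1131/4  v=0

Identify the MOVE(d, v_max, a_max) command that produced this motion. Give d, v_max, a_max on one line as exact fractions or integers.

d=1131/4 v_max=39/2 a_max=3

final state: t=21, x=1131/4, v=0 → d = 1131/4
a_max = (39/4−0)/(13/4−0) = 3
max v = 39/2 over t∈[13/2,29/2] → v_max = 39/2
check: 39/2·(13/2+8) = 1131/4 ✓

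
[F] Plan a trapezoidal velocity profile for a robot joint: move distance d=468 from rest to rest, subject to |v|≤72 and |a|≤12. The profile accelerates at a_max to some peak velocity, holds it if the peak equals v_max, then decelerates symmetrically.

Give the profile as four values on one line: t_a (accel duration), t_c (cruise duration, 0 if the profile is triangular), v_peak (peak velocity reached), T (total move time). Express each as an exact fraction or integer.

(v_max)²/a_max = 72²/12 = 432
468 ≥ 432 so v_max reached
t_a = 72/12 = 6; v_peak = 72
d_cruise = 468 − 432 = 36; t_c = 36/72 = 1/2
T = 2·6 + 1/2 = 25/2

t_a=6 t_c=1/2 v_peak=72 T=25/2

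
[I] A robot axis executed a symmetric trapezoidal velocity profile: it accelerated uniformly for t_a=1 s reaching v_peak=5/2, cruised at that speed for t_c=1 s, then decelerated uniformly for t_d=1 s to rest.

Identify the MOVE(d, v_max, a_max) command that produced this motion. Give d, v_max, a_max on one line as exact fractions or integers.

d=5 v_max=5/2 a_max=5/2

a_max = (5/2)/1 = 5/2
d_a = ½·5/2·1 = 5/4; d_c = 5/2·1 = 5/2
d = 2·5/4 + 5/2 = 5
t_c = 1 > 0 ⇒ limit active, v_max = 5/2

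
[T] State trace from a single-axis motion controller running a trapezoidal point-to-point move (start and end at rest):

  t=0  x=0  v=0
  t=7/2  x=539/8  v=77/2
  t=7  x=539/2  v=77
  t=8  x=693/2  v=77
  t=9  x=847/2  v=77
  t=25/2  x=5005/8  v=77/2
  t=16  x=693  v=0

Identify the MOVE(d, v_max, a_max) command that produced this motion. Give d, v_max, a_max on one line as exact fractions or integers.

d=693 v_max=77 a_max=11

final state: t=16, x=693, v=0 → d = 693
a_max = (77/2−0)/(7/2−0) = 11
max v = 77 over t∈[7,9] → v_max = 77
check: 77·(7+2) = 693 ✓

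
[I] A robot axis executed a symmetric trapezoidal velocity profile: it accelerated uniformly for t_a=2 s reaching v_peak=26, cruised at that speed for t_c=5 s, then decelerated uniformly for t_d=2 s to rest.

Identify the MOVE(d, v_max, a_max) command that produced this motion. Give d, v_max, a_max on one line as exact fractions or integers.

a_max = 26/2 = 13
d_a = ½·26·2 = 26; d_c = 26·5 = 130
d = 2·26 + 130 = 182
t_c = 5 > 0 ⇒ limit active, v_max = 26

d=182 v_max=26 a_max=13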